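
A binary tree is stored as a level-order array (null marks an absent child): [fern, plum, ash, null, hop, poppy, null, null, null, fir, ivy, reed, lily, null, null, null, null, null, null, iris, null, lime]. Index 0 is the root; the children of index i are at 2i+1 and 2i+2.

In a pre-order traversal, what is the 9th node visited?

Pre-order visits the node, then its left subtree, then its right subtree.
Visit fern.
At fern: go left to plum.
  Visit plum.
  At plum: no left child.
  At plum: go right to hop.
    Visit hop.
    At hop: go left to fir.
      Visit fir.
      At fir: go left to iris.
        iris is a leaf — visit iris.
      At fir: no right child.
    At hop: go right to ivy.
      Visit ivy.
      At ivy: go left to lime.
        lime is a leaf — visit lime.
      At ivy: no right child.
At fern: go right to ash.
  Visit ash.
  At ash: go left to poppy.
    Visit poppy.
    At poppy: go left to reed.
      reed is a leaf — visit reed.
    At poppy: go right to lily.
      lily is a leaf — visit lily.
  At ash: no right child.
Full pre-order sequence: fern, plum, hop, fir, iris, ivy, lime, ash, poppy, reed, lily.

poppy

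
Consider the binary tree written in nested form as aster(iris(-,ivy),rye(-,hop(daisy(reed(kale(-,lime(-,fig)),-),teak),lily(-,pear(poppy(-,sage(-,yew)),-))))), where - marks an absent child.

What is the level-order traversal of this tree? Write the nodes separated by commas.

Level-order visits nodes level by level from the root, left to right within each level.
Level 0: aster
Level 1: iris, rye
Level 2: ivy, hop
Level 3: daisy, lily
Level 4: reed, teak, pear
Level 5: kale, poppy
Level 6: lime, sage
Level 7: fig, yew

aster, iris, rye, ivy, hop, daisy, lily, reed, teak, pear, kale, poppy, lime, sage, fig, yew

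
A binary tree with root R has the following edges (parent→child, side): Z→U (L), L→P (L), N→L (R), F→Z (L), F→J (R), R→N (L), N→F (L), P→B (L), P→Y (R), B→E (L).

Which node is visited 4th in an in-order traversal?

In-order visits the left subtree, then the node, then the right subtree.
At R: go left to N.
  At N: go left to F.
    At F: go left to Z.
      At Z: go left to U.
        U is a leaf — visit U.
      Visit Z.
      At Z: no right child.
    Visit F.
    At F: go right to J.
      J is a leaf — visit J.
  Visit N.
  At N: go right to L.
    At L: go left to P.
      At P: go left to B.
        At B: go left to E.
          E is a leaf — visit E.
        Visit B.
        At B: no right child.
      Visit P.
      At P: go right to Y.
        Y is a leaf — visit Y.
    Visit L.
    At L: no right child.
Visit R.
At R: no right child.
Full in-order sequence: U, Z, F, J, N, E, B, P, Y, L, R.

J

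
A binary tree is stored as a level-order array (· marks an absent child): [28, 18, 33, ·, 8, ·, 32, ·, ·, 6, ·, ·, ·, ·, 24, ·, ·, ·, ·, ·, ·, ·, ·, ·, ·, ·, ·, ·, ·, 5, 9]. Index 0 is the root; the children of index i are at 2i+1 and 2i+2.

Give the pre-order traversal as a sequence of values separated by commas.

28, 18, 8, 6, 33, 32, 24, 5, 9

Pre-order visits the node, then its left subtree, then its right subtree.
Visit 28.
At 28: go left to 18.
  Visit 18.
  At 18: no left child.
  At 18: go right to 8.
    Visit 8.
    At 8: go left to 6.
      6 is a leaf — visit 6.
    At 8: no right child.
At 28: go right to 33.
  Visit 33.
  At 33: no left child.
  At 33: go right to 32.
    Visit 32.
    At 32: no left child.
    At 32: go right to 24.
      Visit 24.
      At 24: go left to 5.
        5 is a leaf — visit 5.
      At 24: go right to 9.
        9 is a leaf — visit 9.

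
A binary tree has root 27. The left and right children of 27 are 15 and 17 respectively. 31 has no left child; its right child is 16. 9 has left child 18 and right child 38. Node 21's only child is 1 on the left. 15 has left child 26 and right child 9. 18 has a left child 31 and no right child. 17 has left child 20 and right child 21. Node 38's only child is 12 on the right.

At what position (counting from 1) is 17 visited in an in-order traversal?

In-order visits the left subtree, then the node, then the right subtree.
At 27: go left to 15.
  At 15: go left to 26.
    26 is a leaf — visit 26.
  Visit 15.
  At 15: go right to 9.
    At 9: go left to 18.
      At 18: go left to 31.
        At 31: no left child.
        Visit 31.
        At 31: go right to 16.
          16 is a leaf — visit 16.
      Visit 18.
      At 18: no right child.
    Visit 9.
    At 9: go right to 38.
      At 38: no left child.
      Visit 38.
      At 38: go right to 12.
        12 is a leaf — visit 12.
Visit 27.
At 27: go right to 17.
  At 17: go left to 20.
    20 is a leaf — visit 20.
  Visit 17.
  At 17: go right to 21.
    At 21: go left to 1.
      1 is a leaf — visit 1.
    Visit 21.
    At 21: no right child.
Full in-order sequence: 26, 15, 31, 16, 18, 9, 38, 12, 27, 20, 17, 1, 21.

11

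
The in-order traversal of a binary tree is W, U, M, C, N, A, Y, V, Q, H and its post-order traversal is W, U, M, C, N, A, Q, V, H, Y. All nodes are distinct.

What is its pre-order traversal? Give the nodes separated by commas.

The last element of post-order is the root; it splits in-order into left and right subtrees.
Root Y: left subtree has 6 nodes {W, U, M, C, N, A}, right has 3 {V, Q, H}.
  Root A: left subtree has 5 nodes {W, U, M, C, N}, right has 0 { }.
    Root N: left subtree has 4 nodes {W, U, M, C}, right has 0 { }.
      Root C: left subtree has 3 nodes {W, U, M}, right has 0 { }.
        Root M: left subtree has 2 nodes {W, U}, right has 0 { }.
          Root U: left subtree has 1 node {W}, right has 0 { }.
  Root H: left subtree has 2 nodes {V, Q}, right has 0 { }.
    Root V: left subtree has 0 nodes { }, right has 1 {Q}.

Y, A, N, C, M, U, W, H, V, Q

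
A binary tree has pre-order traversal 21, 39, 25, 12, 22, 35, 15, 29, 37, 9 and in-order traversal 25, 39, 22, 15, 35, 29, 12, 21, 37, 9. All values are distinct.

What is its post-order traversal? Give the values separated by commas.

The first element of pre-order is the root; it splits in-order into left and right subtrees.
Root 21: left subtree has 7 nodes {25, 39, 22, 15, 35, 29, 12}, right has 2 {37, 9}.
  Root 39: left subtree has 1 node {25}, right has 5 {22, 15, 35, 29, 12}.
    Root 12: left subtree has 4 nodes {22, 15, 35, 29}, right has 0 { }.
      Root 22: left subtree has 0 nodes { }, right has 3 {15, 35, 29}.
        Root 35: left subtree has 1 node {15}, right has 1 {29}.
  Root 37: left subtree has 0 nodes { }, right has 1 {9}.

25, 15, 29, 35, 22, 12, 39, 9, 37, 21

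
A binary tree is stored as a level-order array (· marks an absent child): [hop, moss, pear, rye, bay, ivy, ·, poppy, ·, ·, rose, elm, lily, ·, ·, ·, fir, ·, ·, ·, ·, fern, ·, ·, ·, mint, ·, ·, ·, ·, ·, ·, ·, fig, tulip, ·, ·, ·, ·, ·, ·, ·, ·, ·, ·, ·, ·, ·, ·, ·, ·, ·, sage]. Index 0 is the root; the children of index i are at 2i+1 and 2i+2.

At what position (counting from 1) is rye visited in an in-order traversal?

In-order visits the left subtree, then the node, then the right subtree.
At hop: go left to moss.
  At moss: go left to rye.
    At rye: go left to poppy.
      At poppy: no left child.
      Visit poppy.
      At poppy: go right to fir.
        At fir: go left to fig.
          fig is a leaf — visit fig.
        Visit fir.
        At fir: go right to tulip.
          tulip is a leaf — visit tulip.
    Visit rye.
    At rye: no right child.
  Visit moss.
  At moss: go right to bay.
    At bay: no left child.
    Visit bay.
    At bay: go right to rose.
      At rose: go left to fern.
        fern is a leaf — visit fern.
      Visit rose.
      At rose: no right child.
Visit hop.
At hop: go right to pear.
  At pear: go left to ivy.
    At ivy: go left to elm.
      elm is a leaf — visit elm.
    Visit ivy.
    At ivy: go right to lily.
      At lily: go left to mint.
        At mint: no left child.
        Visit mint.
        At mint: go right to sage.
          sage is a leaf — visit sage.
      Visit lily.
      At lily: no right child.
  Visit pear.
  At pear: no right child.
Full in-order sequence: poppy, fig, fir, tulip, rye, moss, bay, fern, rose, hop, elm, ivy, mint, sage, lily, pear.

5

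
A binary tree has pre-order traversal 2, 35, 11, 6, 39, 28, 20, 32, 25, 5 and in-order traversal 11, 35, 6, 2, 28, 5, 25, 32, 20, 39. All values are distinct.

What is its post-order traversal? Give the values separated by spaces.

11 6 35 5 25 32 20 28 39 2

The first element of pre-order is the root; it splits in-order into left and right subtrees.
Root 2: left subtree has 3 nodes {11, 35, 6}, right has 6 {28, 5, 25, 32, 20, 39}.
  Root 35: left subtree has 1 node {11}, right has 1 {6}.
  Root 39: left subtree has 5 nodes {28, 5, 25, 32, 20}, right has 0 { }.
    Root 28: left subtree has 0 nodes { }, right has 4 {5, 25, 32, 20}.
      Root 20: left subtree has 3 nodes {5, 25, 32}, right has 0 { }.
        Root 32: left subtree has 2 nodes {5, 25}, right has 0 { }.
          Root 25: left subtree has 1 node {5}, right has 0 { }.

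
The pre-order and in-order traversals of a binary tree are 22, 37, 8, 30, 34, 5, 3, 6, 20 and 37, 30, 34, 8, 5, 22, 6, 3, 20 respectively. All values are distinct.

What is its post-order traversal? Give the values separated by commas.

The first element of pre-order is the root; it splits in-order into left and right subtrees.
Root 22: left subtree has 5 nodes {37, 30, 34, 8, 5}, right has 3 {6, 3, 20}.
  Root 37: left subtree has 0 nodes { }, right has 4 {30, 34, 8, 5}.
    Root 8: left subtree has 2 nodes {30, 34}, right has 1 {5}.
      Root 30: left subtree has 0 nodes { }, right has 1 {34}.
  Root 3: left subtree has 1 node {6}, right has 1 {20}.

34, 30, 5, 8, 37, 6, 20, 3, 22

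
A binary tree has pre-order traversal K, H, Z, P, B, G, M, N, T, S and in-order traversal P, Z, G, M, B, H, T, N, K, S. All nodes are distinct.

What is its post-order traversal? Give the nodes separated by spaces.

The first element of pre-order is the root; it splits in-order into left and right subtrees.
Root K: left subtree has 8 nodes {P, Z, G, M, B, H, T, N}, right has 1 {S}.
  Root H: left subtree has 5 nodes {P, Z, G, M, B}, right has 2 {T, N}.
    Root Z: left subtree has 1 node {P}, right has 3 {G, M, B}.
      Root B: left subtree has 2 nodes {G, M}, right has 0 { }.
        Root G: left subtree has 0 nodes { }, right has 1 {M}.
    Root N: left subtree has 1 node {T}, right has 0 { }.

P M G B Z T N H S K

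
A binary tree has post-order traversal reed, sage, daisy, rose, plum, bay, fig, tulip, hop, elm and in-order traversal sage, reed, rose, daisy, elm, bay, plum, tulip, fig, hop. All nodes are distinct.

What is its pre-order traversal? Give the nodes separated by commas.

elm, rose, sage, reed, daisy, hop, tulip, bay, plum, fig

The last element of post-order is the root; it splits in-order into left and right subtrees.
Root elm: left subtree has 4 nodes {sage, reed, rose, daisy}, right has 5 {bay, plum, tulip, fig, hop}.
  Root rose: left subtree has 2 nodes {sage, reed}, right has 1 {daisy}.
    Root sage: left subtree has 0 nodes { }, right has 1 {reed}.
  Root hop: left subtree has 4 nodes {bay, plum, tulip, fig}, right has 0 { }.
    Root tulip: left subtree has 2 nodes {bay, plum}, right has 1 {fig}.
      Root bay: left subtree has 0 nodes { }, right has 1 {plum}.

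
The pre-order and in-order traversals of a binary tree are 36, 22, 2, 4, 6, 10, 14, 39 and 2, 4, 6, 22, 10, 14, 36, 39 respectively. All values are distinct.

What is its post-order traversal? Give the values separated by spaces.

The first element of pre-order is the root; it splits in-order into left and right subtrees.
Root 36: left subtree has 6 nodes {2, 4, 6, 22, 10, 14}, right has 1 {39}.
  Root 22: left subtree has 3 nodes {2, 4, 6}, right has 2 {10, 14}.
    Root 2: left subtree has 0 nodes { }, right has 2 {4, 6}.
      Root 4: left subtree has 0 nodes { }, right has 1 {6}.
    Root 10: left subtree has 0 nodes { }, right has 1 {14}.

6 4 2 14 10 22 39 36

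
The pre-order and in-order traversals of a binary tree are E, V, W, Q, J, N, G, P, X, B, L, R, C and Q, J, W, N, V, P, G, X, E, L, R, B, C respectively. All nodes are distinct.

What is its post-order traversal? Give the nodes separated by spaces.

The first element of pre-order is the root; it splits in-order into left and right subtrees.
Root E: left subtree has 8 nodes {Q, J, W, N, V, P, G, X}, right has 4 {L, R, B, C}.
  Root V: left subtree has 4 nodes {Q, J, W, N}, right has 3 {P, G, X}.
    Root W: left subtree has 2 nodes {Q, J}, right has 1 {N}.
      Root Q: left subtree has 0 nodes { }, right has 1 {J}.
    Root G: left subtree has 1 node {P}, right has 1 {X}.
  Root B: left subtree has 2 nodes {L, R}, right has 1 {C}.
    Root L: left subtree has 0 nodes { }, right has 1 {R}.

J Q N W P X G V R L C B E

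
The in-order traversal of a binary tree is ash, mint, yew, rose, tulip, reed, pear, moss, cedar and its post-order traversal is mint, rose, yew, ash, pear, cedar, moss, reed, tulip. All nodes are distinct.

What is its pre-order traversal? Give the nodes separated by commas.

The last element of post-order is the root; it splits in-order into left and right subtrees.
Root tulip: left subtree has 4 nodes {ash, mint, yew, rose}, right has 4 {reed, pear, moss, cedar}.
  Root ash: left subtree has 0 nodes { }, right has 3 {mint, yew, rose}.
    Root yew: left subtree has 1 node {mint}, right has 1 {rose}.
  Root reed: left subtree has 0 nodes { }, right has 3 {pear, moss, cedar}.
    Root moss: left subtree has 1 node {pear}, right has 1 {cedar}.

tulip, ash, yew, mint, rose, reed, moss, pear, cedar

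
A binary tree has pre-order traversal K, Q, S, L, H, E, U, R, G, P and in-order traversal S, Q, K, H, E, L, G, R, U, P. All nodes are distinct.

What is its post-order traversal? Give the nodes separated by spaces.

The first element of pre-order is the root; it splits in-order into left and right subtrees.
Root K: left subtree has 2 nodes {S, Q}, right has 7 {H, E, L, G, R, U, P}.
  Root Q: left subtree has 1 node {S}, right has 0 { }.
  Root L: left subtree has 2 nodes {H, E}, right has 4 {G, R, U, P}.
    Root H: left subtree has 0 nodes { }, right has 1 {E}.
    Root U: left subtree has 2 nodes {G, R}, right has 1 {P}.
      Root R: left subtree has 1 node {G}, right has 0 { }.

S Q E H G R P U L K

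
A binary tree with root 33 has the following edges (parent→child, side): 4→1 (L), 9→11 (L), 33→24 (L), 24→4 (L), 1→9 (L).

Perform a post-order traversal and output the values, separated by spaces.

11 9 1 4 24 33

Post-order visits the left subtree, then the right subtree, then the node.
At 33: go left to 24.
  At 24: go left to 4.
    At 4: go left to 1.
      At 1: go left to 9.
        At 9: go left to 11.
          11 is a leaf — visit 11.
        At 9: no right child.
        Visit 9.
      At 1: no right child.
      Visit 1.
    At 4: no right child.
    Visit 4.
  At 24: no right child.
  Visit 24.
At 33: no right child.
Visit 33.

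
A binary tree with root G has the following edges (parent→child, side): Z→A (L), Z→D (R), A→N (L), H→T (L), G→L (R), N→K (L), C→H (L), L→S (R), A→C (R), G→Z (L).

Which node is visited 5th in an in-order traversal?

H

In-order visits the left subtree, then the node, then the right subtree.
At G: go left to Z.
  At Z: go left to A.
    At A: go left to N.
      At N: go left to K.
        K is a leaf — visit K.
      Visit N.
      At N: no right child.
    Visit A.
    At A: go right to C.
      At C: go left to H.
        At H: go left to T.
          T is a leaf — visit T.
        Visit H.
        At H: no right child.
      Visit C.
      At C: no right child.
  Visit Z.
  At Z: go right to D.
    D is a leaf — visit D.
Visit G.
At G: go right to L.
  At L: no left child.
  Visit L.
  At L: go right to S.
    S is a leaf — visit S.
Full in-order sequence: K, N, A, T, H, C, Z, D, G, L, S.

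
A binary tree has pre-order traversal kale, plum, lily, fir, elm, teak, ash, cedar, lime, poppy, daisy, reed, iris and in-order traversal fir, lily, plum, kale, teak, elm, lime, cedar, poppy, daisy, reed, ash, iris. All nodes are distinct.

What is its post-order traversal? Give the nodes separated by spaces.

The first element of pre-order is the root; it splits in-order into left and right subtrees.
Root kale: left subtree has 3 nodes {fir, lily, plum}, right has 9 {teak, elm, lime, cedar, poppy, daisy, reed, ash, iris}.
  Root plum: left subtree has 2 nodes {fir, lily}, right has 0 { }.
    Root lily: left subtree has 1 node {fir}, right has 0 { }.
  Root elm: left subtree has 1 node {teak}, right has 7 {lime, cedar, poppy, daisy, reed, ash, iris}.
    Root ash: left subtree has 5 nodes {lime, cedar, poppy, daisy, reed}, right has 1 {iris}.
      Root cedar: left subtree has 1 node {lime}, right has 3 {poppy, daisy, reed}.
        Root poppy: left subtree has 0 nodes { }, right has 2 {daisy, reed}.
          Root daisy: left subtree has 0 nodes { }, right has 1 {reed}.

fir lily plum teak lime reed daisy poppy cedar iris ash elm kale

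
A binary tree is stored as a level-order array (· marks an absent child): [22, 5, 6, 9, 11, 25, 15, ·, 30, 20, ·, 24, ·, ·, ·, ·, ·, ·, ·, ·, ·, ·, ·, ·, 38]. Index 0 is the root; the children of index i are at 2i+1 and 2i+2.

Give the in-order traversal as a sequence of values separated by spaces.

In-order visits the left subtree, then the node, then the right subtree.
At 22: go left to 5.
  At 5: go left to 9.
    At 9: no left child.
    Visit 9.
    At 9: go right to 30.
      30 is a leaf — visit 30.
  Visit 5.
  At 5: go right to 11.
    At 11: go left to 20.
      20 is a leaf — visit 20.
    Visit 11.
    At 11: no right child.
Visit 22.
At 22: go right to 6.
  At 6: go left to 25.
    At 25: go left to 24.
      At 24: no left child.
      Visit 24.
      At 24: go right to 38.
        38 is a leaf — visit 38.
    Visit 25.
    At 25: no right child.
  Visit 6.
  At 6: go right to 15.
    15 is a leaf — visit 15.

9 30 5 20 11 22 24 38 25 6 15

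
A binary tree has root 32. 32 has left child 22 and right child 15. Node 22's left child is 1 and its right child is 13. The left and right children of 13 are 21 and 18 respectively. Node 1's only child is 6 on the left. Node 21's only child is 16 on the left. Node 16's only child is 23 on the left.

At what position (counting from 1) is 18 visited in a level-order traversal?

Level-order visits nodes level by level from the root, left to right within each level.
Level 0: 32
Level 1: 22, 15
Level 2: 1, 13
Level 3: 6, 21, 18
Level 4: 16
Level 5: 23
Full level-order sequence: 32, 22, 15, 1, 13, 6, 21, 18, 16, 23.

8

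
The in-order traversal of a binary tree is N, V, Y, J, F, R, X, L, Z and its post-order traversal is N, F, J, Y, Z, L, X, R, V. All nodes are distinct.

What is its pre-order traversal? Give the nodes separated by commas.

The last element of post-order is the root; it splits in-order into left and right subtrees.
Root V: left subtree has 1 node {N}, right has 7 {Y, J, F, R, X, L, Z}.
  Root R: left subtree has 3 nodes {Y, J, F}, right has 3 {X, L, Z}.
    Root Y: left subtree has 0 nodes { }, right has 2 {J, F}.
      Root J: left subtree has 0 nodes { }, right has 1 {F}.
    Root X: left subtree has 0 nodes { }, right has 2 {L, Z}.
      Root L: left subtree has 0 nodes { }, right has 1 {Z}.

V, N, R, Y, J, F, X, L, Z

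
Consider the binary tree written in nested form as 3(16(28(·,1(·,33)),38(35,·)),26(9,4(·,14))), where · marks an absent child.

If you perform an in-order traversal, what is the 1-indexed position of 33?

In-order visits the left subtree, then the node, then the right subtree.
At 3: go left to 16.
  At 16: go left to 28.
    At 28: no left child.
    Visit 28.
    At 28: go right to 1.
      At 1: no left child.
      Visit 1.
      At 1: go right to 33.
        33 is a leaf — visit 33.
  Visit 16.
  At 16: go right to 38.
    At 38: go left to 35.
      35 is a leaf — visit 35.
    Visit 38.
    At 38: no right child.
Visit 3.
At 3: go right to 26.
  At 26: go left to 9.
    9 is a leaf — visit 9.
  Visit 26.
  At 26: go right to 4.
    At 4: no left child.
    Visit 4.
    At 4: go right to 14.
      14 is a leaf — visit 14.
Full in-order sequence: 28, 1, 33, 16, 35, 38, 3, 9, 26, 4, 14.

3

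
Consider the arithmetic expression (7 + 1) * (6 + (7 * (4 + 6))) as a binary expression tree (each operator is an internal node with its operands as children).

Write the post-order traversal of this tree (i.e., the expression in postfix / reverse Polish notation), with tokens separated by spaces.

Post-order on an expression tree gives postfix notation: for each operator, emit left operand, right operand, then the operator.

7 1 + 6 7 4 6 + * + *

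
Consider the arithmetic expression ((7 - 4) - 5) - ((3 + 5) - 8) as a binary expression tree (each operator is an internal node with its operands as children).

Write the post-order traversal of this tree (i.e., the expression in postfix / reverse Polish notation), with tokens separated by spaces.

7 4 - 5 - 3 5 + 8 - -

Post-order on an expression tree gives postfix notation: for each operator, emit left operand, right operand, then the operator.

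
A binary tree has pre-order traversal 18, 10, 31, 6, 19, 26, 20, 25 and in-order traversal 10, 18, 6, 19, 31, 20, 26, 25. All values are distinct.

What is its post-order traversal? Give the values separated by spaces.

The first element of pre-order is the root; it splits in-order into left and right subtrees.
Root 18: left subtree has 1 node {10}, right has 6 {6, 19, 31, 20, 26, 25}.
  Root 31: left subtree has 2 nodes {6, 19}, right has 3 {20, 26, 25}.
    Root 6: left subtree has 0 nodes { }, right has 1 {19}.
    Root 26: left subtree has 1 node {20}, right has 1 {25}.

10 19 6 20 25 26 31 18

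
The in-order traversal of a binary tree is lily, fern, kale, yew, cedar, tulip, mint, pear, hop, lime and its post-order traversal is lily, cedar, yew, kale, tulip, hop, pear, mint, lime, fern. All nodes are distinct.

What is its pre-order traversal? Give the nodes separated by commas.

The last element of post-order is the root; it splits in-order into left and right subtrees.
Root fern: left subtree has 1 node {lily}, right has 8 {kale, yew, cedar, tulip, mint, pear, hop, lime}.
  Root lime: left subtree has 7 nodes {kale, yew, cedar, tulip, mint, pear, hop}, right has 0 { }.
    Root mint: left subtree has 4 nodes {kale, yew, cedar, tulip}, right has 2 {pear, hop}.
      Root tulip: left subtree has 3 nodes {kale, yew, cedar}, right has 0 { }.
        Root kale: left subtree has 0 nodes { }, right has 2 {yew, cedar}.
          Root yew: left subtree has 0 nodes { }, right has 1 {cedar}.
      Root pear: left subtree has 0 nodes { }, right has 1 {hop}.

fern, lily, lime, mint, tulip, kale, yew, cedar, pear, hop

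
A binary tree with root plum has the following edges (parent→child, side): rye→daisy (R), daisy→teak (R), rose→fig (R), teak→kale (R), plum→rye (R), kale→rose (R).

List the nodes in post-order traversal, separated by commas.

Post-order visits the left subtree, then the right subtree, then the node.
At plum: no left child.
At plum: go right to rye.
  At rye: no left child.
  At rye: go right to daisy.
    At daisy: no left child.
    At daisy: go right to teak.
      At teak: no left child.
      At teak: go right to kale.
        At kale: no left child.
        At kale: go right to rose.
          At rose: no left child.
          At rose: go right to fig.
            fig is a leaf — visit fig.
          Visit rose.
        Visit kale.
      Visit teak.
    Visit daisy.
  Visit rye.
Visit plum.

fig, rose, kale, teak, daisy, rye, plum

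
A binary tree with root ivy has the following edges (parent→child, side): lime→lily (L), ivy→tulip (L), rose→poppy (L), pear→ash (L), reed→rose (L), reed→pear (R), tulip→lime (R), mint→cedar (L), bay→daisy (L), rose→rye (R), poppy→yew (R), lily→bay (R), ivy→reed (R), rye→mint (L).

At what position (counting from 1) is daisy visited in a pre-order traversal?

6

Pre-order visits the node, then its left subtree, then its right subtree.
Visit ivy.
At ivy: go left to tulip.
  Visit tulip.
  At tulip: no left child.
  At tulip: go right to lime.
    Visit lime.
    At lime: go left to lily.
      Visit lily.
      At lily: no left child.
      At lily: go right to bay.
        Visit bay.
        At bay: go left to daisy.
          daisy is a leaf — visit daisy.
        At bay: no right child.
    At lime: no right child.
At ivy: go right to reed.
  Visit reed.
  At reed: go left to rose.
    Visit rose.
    At rose: go left to poppy.
      Visit poppy.
      At poppy: no left child.
      At poppy: go right to yew.
        yew is a leaf — visit yew.
    At rose: go right to rye.
      Visit rye.
      At rye: go left to mint.
        Visit mint.
        At mint: go left to cedar.
          cedar is a leaf — visit cedar.
        At mint: no right child.
      At rye: no right child.
  At reed: go right to pear.
    Visit pear.
    At pear: go left to ash.
      ash is a leaf — visit ash.
    At pear: no right child.
Full pre-order sequence: ivy, tulip, lime, lily, bay, daisy, reed, rose, poppy, yew, rye, mint, cedar, pear, ash.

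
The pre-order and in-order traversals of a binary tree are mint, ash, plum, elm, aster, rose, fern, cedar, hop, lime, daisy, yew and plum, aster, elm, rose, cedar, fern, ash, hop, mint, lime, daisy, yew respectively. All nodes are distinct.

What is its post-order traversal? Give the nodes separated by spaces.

aster cedar fern rose elm plum hop ash yew daisy lime mint

The first element of pre-order is the root; it splits in-order into left and right subtrees.
Root mint: left subtree has 8 nodes {plum, aster, elm, rose, cedar, fern, ash, hop}, right has 3 {lime, daisy, yew}.
  Root ash: left subtree has 6 nodes {plum, aster, elm, rose, cedar, fern}, right has 1 {hop}.
    Root plum: left subtree has 0 nodes { }, right has 5 {aster, elm, rose, cedar, fern}.
      Root elm: left subtree has 1 node {aster}, right has 3 {rose, cedar, fern}.
        Root rose: left subtree has 0 nodes { }, right has 2 {cedar, fern}.
          Root fern: left subtree has 1 node {cedar}, right has 0 { }.
  Root lime: left subtree has 0 nodes { }, right has 2 {daisy, yew}.
    Root daisy: left subtree has 0 nodes { }, right has 1 {yew}.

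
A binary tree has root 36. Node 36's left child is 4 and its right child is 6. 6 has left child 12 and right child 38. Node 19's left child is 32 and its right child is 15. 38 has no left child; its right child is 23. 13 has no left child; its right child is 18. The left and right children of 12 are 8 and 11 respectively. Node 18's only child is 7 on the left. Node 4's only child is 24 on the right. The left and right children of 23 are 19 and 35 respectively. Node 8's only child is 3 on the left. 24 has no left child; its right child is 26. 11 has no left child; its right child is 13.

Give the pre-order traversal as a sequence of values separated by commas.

36, 4, 24, 26, 6, 12, 8, 3, 11, 13, 18, 7, 38, 23, 19, 32, 15, 35

Pre-order visits the node, then its left subtree, then its right subtree.
Visit 36.
At 36: go left to 4.
  Visit 4.
  At 4: no left child.
  At 4: go right to 24.
    Visit 24.
    At 24: no left child.
    At 24: go right to 26.
      26 is a leaf — visit 26.
At 36: go right to 6.
  Visit 6.
  At 6: go left to 12.
    Visit 12.
    At 12: go left to 8.
      Visit 8.
      At 8: go left to 3.
        3 is a leaf — visit 3.
      At 8: no right child.
    At 12: go right to 11.
      Visit 11.
      At 11: no left child.
      At 11: go right to 13.
        Visit 13.
        At 13: no left child.
        At 13: go right to 18.
          Visit 18.
          At 18: go left to 7.
            7 is a leaf — visit 7.
          At 18: no right child.
  At 6: go right to 38.
    Visit 38.
    At 38: no left child.
    At 38: go right to 23.
      Visit 23.
      At 23: go left to 19.
        Visit 19.
        At 19: go left to 32.
          32 is a leaf — visit 32.
        At 19: go right to 15.
          15 is a leaf — visit 15.
      At 23: go right to 35.
        35 is a leaf — visit 35.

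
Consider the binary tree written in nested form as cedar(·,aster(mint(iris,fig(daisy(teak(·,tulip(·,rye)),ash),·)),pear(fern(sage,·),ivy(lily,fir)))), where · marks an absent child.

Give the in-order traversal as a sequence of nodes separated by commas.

cedar, iris, mint, teak, tulip, rye, daisy, ash, fig, aster, sage, fern, pear, lily, ivy, fir

In-order visits the left subtree, then the node, then the right subtree.
At cedar: no left child.
Visit cedar.
At cedar: go right to aster.
  At aster: go left to mint.
    At mint: go left to iris.
      iris is a leaf — visit iris.
    Visit mint.
    At mint: go right to fig.
      At fig: go left to daisy.
        At daisy: go left to teak.
          At teak: no left child.
          Visit teak.
          At teak: go right to tulip.
            At tulip: no left child.
            Visit tulip.
            At tulip: go right to rye.
              rye is a leaf — visit rye.
        Visit daisy.
        At daisy: go right to ash.
          ash is a leaf — visit ash.
      Visit fig.
      At fig: no right child.
  Visit aster.
  At aster: go right to pear.
    At pear: go left to fern.
      At fern: go left to sage.
        sage is a leaf — visit sage.
      Visit fern.
      At fern: no right child.
    Visit pear.
    At pear: go right to ivy.
      At ivy: go left to lily.
        lily is a leaf — visit lily.
      Visit ivy.
      At ivy: go right to fir.
        fir is a leaf — visit fir.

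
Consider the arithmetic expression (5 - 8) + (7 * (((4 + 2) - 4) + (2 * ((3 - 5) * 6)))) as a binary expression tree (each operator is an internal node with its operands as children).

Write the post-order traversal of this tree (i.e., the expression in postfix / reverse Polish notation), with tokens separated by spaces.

5 8 - 7 4 2 + 4 - 2 3 5 - 6 * * + * +

Post-order on an expression tree gives postfix notation: for each operator, emit left operand, right operand, then the operator.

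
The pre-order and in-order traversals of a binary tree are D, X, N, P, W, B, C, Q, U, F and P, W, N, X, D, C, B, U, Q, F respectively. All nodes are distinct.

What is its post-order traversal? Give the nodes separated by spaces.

W P N X C U F Q B D

The first element of pre-order is the root; it splits in-order into left and right subtrees.
Root D: left subtree has 4 nodes {P, W, N, X}, right has 5 {C, B, U, Q, F}.
  Root X: left subtree has 3 nodes {P, W, N}, right has 0 { }.
    Root N: left subtree has 2 nodes {P, W}, right has 0 { }.
      Root P: left subtree has 0 nodes { }, right has 1 {W}.
  Root B: left subtree has 1 node {C}, right has 3 {U, Q, F}.
    Root Q: left subtree has 1 node {U}, right has 1 {F}.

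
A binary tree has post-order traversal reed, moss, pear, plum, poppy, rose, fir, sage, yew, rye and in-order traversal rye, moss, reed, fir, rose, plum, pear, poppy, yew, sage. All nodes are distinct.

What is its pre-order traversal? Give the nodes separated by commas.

The last element of post-order is the root; it splits in-order into left and right subtrees.
Root rye: left subtree has 0 nodes { }, right has 9 {moss, reed, fir, rose, plum, pear, poppy, yew, sage}.
  Root yew: left subtree has 7 nodes {moss, reed, fir, rose, plum, pear, poppy}, right has 1 {sage}.
    Root fir: left subtree has 2 nodes {moss, reed}, right has 4 {rose, plum, pear, poppy}.
      Root moss: left subtree has 0 nodes { }, right has 1 {reed}.
      Root rose: left subtree has 0 nodes { }, right has 3 {plum, pear, poppy}.
        Root poppy: left subtree has 2 nodes {plum, pear}, right has 0 { }.
          Root plum: left subtree has 0 nodes { }, right has 1 {pear}.

rye, yew, fir, moss, reed, rose, poppy, plum, pear, sage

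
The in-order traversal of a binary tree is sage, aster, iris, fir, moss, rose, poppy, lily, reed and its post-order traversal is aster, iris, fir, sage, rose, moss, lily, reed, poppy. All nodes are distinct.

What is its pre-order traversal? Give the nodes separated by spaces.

poppy moss sage fir iris aster rose reed lily

The last element of post-order is the root; it splits in-order into left and right subtrees.
Root poppy: left subtree has 6 nodes {sage, aster, iris, fir, moss, rose}, right has 2 {lily, reed}.
  Root moss: left subtree has 4 nodes {sage, aster, iris, fir}, right has 1 {rose}.
    Root sage: left subtree has 0 nodes { }, right has 3 {aster, iris, fir}.
      Root fir: left subtree has 2 nodes {aster, iris}, right has 0 { }.
        Root iris: left subtree has 1 node {aster}, right has 0 { }.
  Root reed: left subtree has 1 node {lily}, right has 0 { }.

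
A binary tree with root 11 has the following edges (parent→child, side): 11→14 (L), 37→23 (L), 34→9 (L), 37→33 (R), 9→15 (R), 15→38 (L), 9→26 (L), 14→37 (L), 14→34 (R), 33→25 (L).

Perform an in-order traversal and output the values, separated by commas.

In-order visits the left subtree, then the node, then the right subtree.
At 11: go left to 14.
  At 14: go left to 37.
    At 37: go left to 23.
      23 is a leaf — visit 23.
    Visit 37.
    At 37: go right to 33.
      At 33: go left to 25.
        25 is a leaf — visit 25.
      Visit 33.
      At 33: no right child.
  Visit 14.
  At 14: go right to 34.
    At 34: go left to 9.
      At 9: go left to 26.
        26 is a leaf — visit 26.
      Visit 9.
      At 9: go right to 15.
        At 15: go left to 38.
          38 is a leaf — visit 38.
        Visit 15.
        At 15: no right child.
    Visit 34.
    At 34: no right child.
Visit 11.
At 11: no right child.

23, 37, 25, 33, 14, 26, 9, 38, 15, 34, 11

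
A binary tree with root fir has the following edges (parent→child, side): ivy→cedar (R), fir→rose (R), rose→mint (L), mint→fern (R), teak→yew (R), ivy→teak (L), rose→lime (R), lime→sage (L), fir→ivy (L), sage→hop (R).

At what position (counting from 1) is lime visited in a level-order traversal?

Level-order visits nodes level by level from the root, left to right within each level.
Level 0: fir
Level 1: ivy, rose
Level 2: teak, cedar, mint, lime
Level 3: yew, fern, sage
Level 4: hop
Full level-order sequence: fir, ivy, rose, teak, cedar, mint, lime, yew, fern, sage, hop.

7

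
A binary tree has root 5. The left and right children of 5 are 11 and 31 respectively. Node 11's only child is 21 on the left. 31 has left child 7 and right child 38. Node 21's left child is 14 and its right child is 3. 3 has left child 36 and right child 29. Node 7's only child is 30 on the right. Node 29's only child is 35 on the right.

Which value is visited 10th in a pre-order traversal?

Pre-order visits the node, then its left subtree, then its right subtree.
Visit 5.
At 5: go left to 11.
  Visit 11.
  At 11: go left to 21.
    Visit 21.
    At 21: go left to 14.
      14 is a leaf — visit 14.
    At 21: go right to 3.
      Visit 3.
      At 3: go left to 36.
        36 is a leaf — visit 36.
      At 3: go right to 29.
        Visit 29.
        At 29: no left child.
        At 29: go right to 35.
          35 is a leaf — visit 35.
  At 11: no right child.
At 5: go right to 31.
  Visit 31.
  At 31: go left to 7.
    Visit 7.
    At 7: no left child.
    At 7: go right to 30.
      30 is a leaf — visit 30.
  At 31: go right to 38.
    38 is a leaf — visit 38.
Full pre-order sequence: 5, 11, 21, 14, 3, 36, 29, 35, 31, 7, 30, 38.

7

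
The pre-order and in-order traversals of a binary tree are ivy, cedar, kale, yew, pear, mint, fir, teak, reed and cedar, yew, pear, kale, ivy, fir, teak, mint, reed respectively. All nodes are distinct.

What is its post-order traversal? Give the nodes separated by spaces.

pear yew kale cedar teak fir reed mint ivy

The first element of pre-order is the root; it splits in-order into left and right subtrees.
Root ivy: left subtree has 4 nodes {cedar, yew, pear, kale}, right has 4 {fir, teak, mint, reed}.
  Root cedar: left subtree has 0 nodes { }, right has 3 {yew, pear, kale}.
    Root kale: left subtree has 2 nodes {yew, pear}, right has 0 { }.
      Root yew: left subtree has 0 nodes { }, right has 1 {pear}.
  Root mint: left subtree has 2 nodes {fir, teak}, right has 1 {reed}.
    Root fir: left subtree has 0 nodes { }, right has 1 {teak}.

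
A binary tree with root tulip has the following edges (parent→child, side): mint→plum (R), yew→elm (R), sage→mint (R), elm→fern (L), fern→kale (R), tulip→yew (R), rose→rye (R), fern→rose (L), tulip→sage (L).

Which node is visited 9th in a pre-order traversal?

rye

Pre-order visits the node, then its left subtree, then its right subtree.
Visit tulip.
At tulip: go left to sage.
  Visit sage.
  At sage: no left child.
  At sage: go right to mint.
    Visit mint.
    At mint: no left child.
    At mint: go right to plum.
      plum is a leaf — visit plum.
At tulip: go right to yew.
  Visit yew.
  At yew: no left child.
  At yew: go right to elm.
    Visit elm.
    At elm: go left to fern.
      Visit fern.
      At fern: go left to rose.
        Visit rose.
        At rose: no left child.
        At rose: go right to rye.
          rye is a leaf — visit rye.
      At fern: go right to kale.
        kale is a leaf — visit kale.
    At elm: no right child.
Full pre-order sequence: tulip, sage, mint, plum, yew, elm, fern, rose, rye, kale.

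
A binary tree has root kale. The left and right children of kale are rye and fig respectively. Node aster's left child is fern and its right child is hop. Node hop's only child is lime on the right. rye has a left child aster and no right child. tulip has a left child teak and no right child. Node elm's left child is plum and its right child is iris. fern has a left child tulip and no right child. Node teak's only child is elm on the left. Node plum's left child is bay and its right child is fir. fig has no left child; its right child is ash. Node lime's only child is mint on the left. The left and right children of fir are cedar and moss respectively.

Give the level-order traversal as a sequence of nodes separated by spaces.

kale rye fig aster ash fern hop tulip lime teak mint elm plum iris bay fir cedar moss

Level-order visits nodes level by level from the root, left to right within each level.
Level 0: kale
Level 1: rye, fig
Level 2: aster, ash
Level 3: fern, hop
Level 4: tulip, lime
Level 5: teak, mint
Level 6: elm
Level 7: plum, iris
Level 8: bay, fir
Level 9: cedar, moss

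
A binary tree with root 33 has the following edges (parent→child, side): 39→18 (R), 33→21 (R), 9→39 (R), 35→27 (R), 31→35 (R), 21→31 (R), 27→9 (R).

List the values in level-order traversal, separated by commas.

Level-order visits nodes level by level from the root, left to right within each level.
Level 0: 33
Level 1: 21
Level 2: 31
Level 3: 35
Level 4: 27
Level 5: 9
Level 6: 39
Level 7: 18

33, 21, 31, 35, 27, 9, 39, 18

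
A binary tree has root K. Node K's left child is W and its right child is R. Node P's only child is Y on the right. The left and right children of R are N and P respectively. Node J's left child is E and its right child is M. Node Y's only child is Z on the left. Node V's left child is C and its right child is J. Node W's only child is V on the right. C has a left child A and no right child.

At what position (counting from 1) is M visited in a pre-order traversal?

Pre-order visits the node, then its left subtree, then its right subtree.
Visit K.
At K: go left to W.
  Visit W.
  At W: no left child.
  At W: go right to V.
    Visit V.
    At V: go left to C.
      Visit C.
      At C: go left to A.
        A is a leaf — visit A.
      At C: no right child.
    At V: go right to J.
      Visit J.
      At J: go left to E.
        E is a leaf — visit E.
      At J: go right to M.
        M is a leaf — visit M.
At K: go right to R.
  Visit R.
  At R: go left to N.
    N is a leaf — visit N.
  At R: go right to P.
    Visit P.
    At P: no left child.
    At P: go right to Y.
      Visit Y.
      At Y: go left to Z.
        Z is a leaf — visit Z.
      At Y: no right child.
Full pre-order sequence: K, W, V, C, A, J, E, M, R, N, P, Y, Z.

8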